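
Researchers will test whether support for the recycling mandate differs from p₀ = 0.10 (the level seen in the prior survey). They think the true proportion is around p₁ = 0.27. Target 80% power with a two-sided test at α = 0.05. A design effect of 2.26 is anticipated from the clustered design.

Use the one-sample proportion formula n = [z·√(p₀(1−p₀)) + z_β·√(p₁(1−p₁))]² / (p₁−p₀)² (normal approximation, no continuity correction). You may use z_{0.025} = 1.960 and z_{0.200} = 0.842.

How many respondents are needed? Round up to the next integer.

n = [z_{α/2}·√(p₀q₀) + z_β·√(p₁q₁)]² / (p₁ − p₀)²
  = [1.960·√(0.10·0.90) + 0.842·√(0.27·0.73)]² / (0.17)²
  = [1.960·0.3000 + 0.842·0.4440]² / 0.0289
  = [0.9618]² / 0.0289
  = 32.01
Design effect: 2.26 × 32.01 = 72.34.
Round up → n = 73.

n = 73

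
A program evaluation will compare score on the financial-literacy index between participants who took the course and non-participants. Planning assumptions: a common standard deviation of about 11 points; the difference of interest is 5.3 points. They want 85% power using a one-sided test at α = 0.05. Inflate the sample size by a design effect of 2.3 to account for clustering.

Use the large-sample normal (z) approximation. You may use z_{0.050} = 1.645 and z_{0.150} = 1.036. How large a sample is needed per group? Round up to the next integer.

n = 143 per group

n = (z_α + z_β)² · (σ₁² + σ₂²) / δ²
  = (1.645 + 1.036)² · (2·11² = 242) / 5.3²
  = 7.1878 · 242 / 28.09
  = 61.92
Design effect: 2.3 × 61.92 = 142.42.
Round up → n = 143 per group.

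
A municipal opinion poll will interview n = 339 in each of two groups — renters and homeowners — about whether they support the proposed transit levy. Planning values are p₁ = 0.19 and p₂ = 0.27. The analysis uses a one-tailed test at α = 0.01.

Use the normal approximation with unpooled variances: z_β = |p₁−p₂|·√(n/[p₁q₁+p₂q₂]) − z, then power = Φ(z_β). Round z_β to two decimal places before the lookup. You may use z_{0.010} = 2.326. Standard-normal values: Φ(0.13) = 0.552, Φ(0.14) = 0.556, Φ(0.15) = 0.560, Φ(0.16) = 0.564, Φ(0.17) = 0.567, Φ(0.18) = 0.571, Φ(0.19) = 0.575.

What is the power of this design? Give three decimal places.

Power ≈ 0.564

z_β = |p₁−p₂|·√(n/[p₁q₁+p₂q₂]) − z_α
    = 0.08 · √(339/0.3510) − 2.326
    = 0.08 · 31.0775 − 2.326
    = 2.4862 − 2.326 = 0.1602 → 0.16
Power = Φ(0.16) = 0.564.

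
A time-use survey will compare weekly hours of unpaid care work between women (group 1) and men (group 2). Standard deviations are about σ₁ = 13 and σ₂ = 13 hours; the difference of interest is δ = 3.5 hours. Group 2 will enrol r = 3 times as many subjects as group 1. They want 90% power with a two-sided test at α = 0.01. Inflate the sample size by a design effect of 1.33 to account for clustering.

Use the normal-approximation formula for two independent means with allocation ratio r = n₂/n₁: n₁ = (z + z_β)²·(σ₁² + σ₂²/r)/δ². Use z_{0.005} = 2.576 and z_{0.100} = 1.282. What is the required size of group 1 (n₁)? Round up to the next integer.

n₁ = 365

n₁ = (z_{α/2} + z_β)² · (σ₁² + σ₂²/r) / δ²
   = (2.576 + 1.282)² · (13² + 13²/3) / 3.5²
   = 14.8842 · (169 + 56.3333) / 12.25
   = 14.8842 · 225.3333 / 12.25
   = 273.79
Design effect: 1.33 × 273.79 = 364.14.
Round up → n₁ = 365; n₂ = r·n₁ = 3 × 365 = 1095.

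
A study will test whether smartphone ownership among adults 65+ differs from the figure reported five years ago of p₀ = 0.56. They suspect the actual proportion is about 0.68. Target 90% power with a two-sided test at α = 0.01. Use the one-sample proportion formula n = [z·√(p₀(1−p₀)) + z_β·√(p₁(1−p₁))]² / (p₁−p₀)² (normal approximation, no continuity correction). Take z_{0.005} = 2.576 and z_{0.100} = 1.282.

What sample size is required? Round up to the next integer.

n = 245

n = [z_{α/2}·√(p₀q₀) + z_β·√(p₁q₁)]² / (p₁ − p₀)²
  = [2.576·√(0.56·0.44) + 1.282·√(0.68·0.32)]² / (0.12)²
  = [2.576·0.4964 + 1.282·0.4665]² / 0.0144
  = [1.8767]² / 0.0144
  = 244.59
Round up → n = 245.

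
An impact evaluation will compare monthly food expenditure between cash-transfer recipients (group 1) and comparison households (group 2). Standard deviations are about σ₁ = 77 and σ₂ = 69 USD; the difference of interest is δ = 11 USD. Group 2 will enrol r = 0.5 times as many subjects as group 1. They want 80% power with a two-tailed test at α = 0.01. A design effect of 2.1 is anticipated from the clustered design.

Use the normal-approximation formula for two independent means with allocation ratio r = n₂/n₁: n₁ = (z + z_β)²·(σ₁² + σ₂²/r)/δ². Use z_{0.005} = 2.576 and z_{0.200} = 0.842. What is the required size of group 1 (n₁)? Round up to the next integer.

n₁ = (z_{α/2} + z_β)² · (σ₁² + σ₂²/r) / δ²
   = (2.576 + 0.842)² · (77² + 69²/0.5) / 11²
   = 11.6827 · (5929 + 9522) / 121
   = 11.6827 · 15451 / 121
   = 1491.82
Design effect: 2.1 × 1491.82 = 3132.81.
Round up → n₁ = 3133; n₂ = r·n₁ = 0.5 × 3133 = 1567.

n₁ = 3133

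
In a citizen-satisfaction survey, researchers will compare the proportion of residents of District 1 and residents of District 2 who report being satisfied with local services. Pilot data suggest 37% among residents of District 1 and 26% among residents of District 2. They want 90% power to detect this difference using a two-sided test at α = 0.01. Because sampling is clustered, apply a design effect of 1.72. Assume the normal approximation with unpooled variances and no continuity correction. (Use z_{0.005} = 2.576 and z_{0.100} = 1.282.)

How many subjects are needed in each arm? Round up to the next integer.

n = 901 per group

n = (z_{α/2} + z_β)² · [p₁(1−p₁) + p₂(1−p₂)] / (p₁ − p₂)²
  = (2.576 + 1.282)² · (0.37·0.63 + 0.26·0.74) / (0.11)²
  = (3.858)² · (0.2331 + 0.1924) / 0.0121
  = 14.8842 · 0.4255 / 0.0121
  = 523.41
Design effect: 1.72 × 523.41 = 900.26.
Round up → n = 901 per group.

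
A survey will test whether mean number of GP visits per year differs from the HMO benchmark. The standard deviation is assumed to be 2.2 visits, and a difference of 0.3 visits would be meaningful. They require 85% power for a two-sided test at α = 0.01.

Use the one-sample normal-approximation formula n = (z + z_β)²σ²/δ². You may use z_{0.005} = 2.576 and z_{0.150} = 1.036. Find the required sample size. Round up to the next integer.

n = (z_{α/2} + z_β)² · σ² / δ²
  = (2.576 + 1.036)² · 2.2² / 0.3²
  = 13.0465 · 4.84 / 0.09
  = 701.61
Round up → n = 702.

n = 702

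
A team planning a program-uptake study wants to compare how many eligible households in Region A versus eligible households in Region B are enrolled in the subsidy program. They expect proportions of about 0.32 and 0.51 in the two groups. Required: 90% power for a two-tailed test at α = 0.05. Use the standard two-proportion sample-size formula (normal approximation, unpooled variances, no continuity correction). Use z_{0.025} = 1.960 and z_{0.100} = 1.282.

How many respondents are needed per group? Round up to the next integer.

n = (z_{α/2} + z_β)² · [p₁(1−p₁) + p₂(1−p₂)] / (p₁ − p₂)²
  = (1.960 + 1.282)² · (0.32·0.68 + 0.51·0.49) / (-0.19)²
  = (3.242)² · (0.2176 + 0.2499) / 0.0361
  = 10.5106 · 0.4675 / 0.0361
  = 136.11
Round up → n = 137 per group.

n = 137 per group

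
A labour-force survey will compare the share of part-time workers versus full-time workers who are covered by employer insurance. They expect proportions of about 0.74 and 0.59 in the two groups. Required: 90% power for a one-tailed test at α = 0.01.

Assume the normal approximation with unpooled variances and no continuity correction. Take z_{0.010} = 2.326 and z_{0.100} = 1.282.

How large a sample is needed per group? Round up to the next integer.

n = (z_α + z_β)² · [p₁(1−p₁) + p₂(1−p₂)] / (p₁ − p₂)²
  = (2.326 + 1.282)² · (0.74·0.26 + 0.59·0.41) / (0.15)²
  = (3.608)² · (0.1924 + 0.2419) / 0.0225
  = 13.0177 · 0.4343 / 0.0225
  = 251.27
Round up → n = 252 per group.

n = 252 per group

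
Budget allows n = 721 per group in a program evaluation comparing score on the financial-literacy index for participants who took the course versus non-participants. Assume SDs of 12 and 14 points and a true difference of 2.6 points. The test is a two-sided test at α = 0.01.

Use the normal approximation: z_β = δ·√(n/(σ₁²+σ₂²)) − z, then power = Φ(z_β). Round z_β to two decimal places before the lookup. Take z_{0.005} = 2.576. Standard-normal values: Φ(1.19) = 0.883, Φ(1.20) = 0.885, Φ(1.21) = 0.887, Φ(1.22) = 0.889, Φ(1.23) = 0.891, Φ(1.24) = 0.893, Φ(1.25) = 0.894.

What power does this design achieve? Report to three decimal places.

z_β = δ·√(n/(σ₁²+σ₂²)) − z_{α/2}
    = 2.6 · √(721/340) − 2.576
    = 2.6 · 1.45622 − 2.576
    = 3.7862 − 2.576 = 1.2102 → 1.21
Power = Φ(1.21) = 0.887.

Power ≈ 0.887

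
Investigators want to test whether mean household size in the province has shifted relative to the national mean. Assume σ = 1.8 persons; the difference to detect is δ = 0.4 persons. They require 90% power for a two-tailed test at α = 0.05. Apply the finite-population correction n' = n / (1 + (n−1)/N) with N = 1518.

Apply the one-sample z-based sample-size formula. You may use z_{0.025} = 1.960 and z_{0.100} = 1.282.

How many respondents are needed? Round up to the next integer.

n = 187

n = (z_{α/2} + z_β)² · σ² / δ²
  = (1.960 + 1.282)² · 1.8² / 0.4²
  = 10.5106 · 3.24 / 0.16
  = 212.84
Finite-population correction (N = 1518): 212.84 / (1 + (212.84 − 1)/1518) = 186.77.
Round up → n = 187.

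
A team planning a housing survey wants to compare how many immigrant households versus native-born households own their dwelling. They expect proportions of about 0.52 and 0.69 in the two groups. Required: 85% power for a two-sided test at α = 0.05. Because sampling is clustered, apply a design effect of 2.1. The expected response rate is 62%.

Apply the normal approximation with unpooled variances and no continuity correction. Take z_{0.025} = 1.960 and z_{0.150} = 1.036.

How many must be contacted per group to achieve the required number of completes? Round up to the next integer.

n = 488 per group

n = (z_{α/2} + z_β)² · [p₁(1−p₁) + p₂(1−p₂)] / (p₁ − p₂)²
  = (1.960 + 1.036)² · (0.52·0.48 + 0.69·0.31) / (-0.17)²
  = (2.996)² · (0.2496 + 0.2139) / 0.0289
  = 8.9760 · 0.4635 / 0.0289
  = 143.96
Design effect: 2.1 × 143.96 = 302.31.
Adjust for 62% response: 302.31 / 0.62 = 487.60.
Round up → n = 488 per group.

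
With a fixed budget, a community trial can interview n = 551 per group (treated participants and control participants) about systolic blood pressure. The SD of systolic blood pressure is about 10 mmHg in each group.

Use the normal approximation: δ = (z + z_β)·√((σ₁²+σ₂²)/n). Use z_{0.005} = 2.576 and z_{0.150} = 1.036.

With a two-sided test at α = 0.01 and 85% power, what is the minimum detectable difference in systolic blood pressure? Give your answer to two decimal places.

Minimum detectable difference ≈ 2.18 mmHg

δ = (z_{α/2} + z_β) · √((σ₁²+σ₂²)/n)
  = (2.576 + 1.036) · √(200/551)
  = 3.612 · √0.36298
  = 3.612 · 0.6025
  = 2.1761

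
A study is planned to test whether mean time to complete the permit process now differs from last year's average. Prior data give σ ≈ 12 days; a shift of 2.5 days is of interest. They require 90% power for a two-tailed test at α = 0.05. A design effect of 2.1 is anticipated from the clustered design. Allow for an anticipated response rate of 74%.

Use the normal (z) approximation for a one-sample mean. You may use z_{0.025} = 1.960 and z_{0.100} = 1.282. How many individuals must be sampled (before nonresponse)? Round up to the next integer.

n = (z_{α/2} + z_β)² · σ² / δ²
  = (1.960 + 1.282)² · 12² / 2.5²
  = 10.5106 · 144 / 6.25
  = 242.16
Design effect: 2.1 × 242.16 = 508.54.
Adjust for 74% response: 508.54 / 0.74 = 687.22.
Round up → n = 688.

n = 688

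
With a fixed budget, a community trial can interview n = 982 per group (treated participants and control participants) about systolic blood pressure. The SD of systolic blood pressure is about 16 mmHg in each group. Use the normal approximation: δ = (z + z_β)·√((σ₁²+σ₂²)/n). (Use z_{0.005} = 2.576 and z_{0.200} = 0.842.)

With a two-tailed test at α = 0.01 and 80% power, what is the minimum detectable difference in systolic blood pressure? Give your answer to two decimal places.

Minimum detectable difference ≈ 2.47 mmHg

δ = (z_{α/2} + z_β) · √((σ₁²+σ₂²)/n)
  = (2.576 + 0.842) · √(512/982)
  = 3.418 · √0.52138
  = 3.418 · 0.7221
  = 2.4680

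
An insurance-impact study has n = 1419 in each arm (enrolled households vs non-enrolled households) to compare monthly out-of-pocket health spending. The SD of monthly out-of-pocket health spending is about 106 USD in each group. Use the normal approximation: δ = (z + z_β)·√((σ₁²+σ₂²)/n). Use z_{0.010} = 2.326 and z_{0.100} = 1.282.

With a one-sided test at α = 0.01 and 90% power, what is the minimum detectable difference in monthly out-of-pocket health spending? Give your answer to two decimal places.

Minimum detectable difference ≈ 14.36 USD

δ = (z_α + z_β) · √((σ₁²+σ₂²)/n)
  = (2.326 + 1.282) · √(22472/1419)
  = 3.608 · √15.8365
  = 3.608 · 3.9795
  = 14.3581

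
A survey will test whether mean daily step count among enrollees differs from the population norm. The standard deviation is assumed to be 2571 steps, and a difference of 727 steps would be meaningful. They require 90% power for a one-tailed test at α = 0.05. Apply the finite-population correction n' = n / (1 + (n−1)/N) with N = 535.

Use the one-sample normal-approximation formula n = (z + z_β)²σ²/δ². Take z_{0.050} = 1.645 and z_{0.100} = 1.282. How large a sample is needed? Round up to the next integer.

n = 90

n = (z_α + z_β)² · σ² / δ²
  = (1.645 + 1.282)² · 2571² / 727²
  = 8.5673 · 6610041 / 528529
  = 107.15
Finite-population correction (N = 535): 107.15 / (1 + (107.15 − 1)/535) = 89.41.
Round up → n = 90.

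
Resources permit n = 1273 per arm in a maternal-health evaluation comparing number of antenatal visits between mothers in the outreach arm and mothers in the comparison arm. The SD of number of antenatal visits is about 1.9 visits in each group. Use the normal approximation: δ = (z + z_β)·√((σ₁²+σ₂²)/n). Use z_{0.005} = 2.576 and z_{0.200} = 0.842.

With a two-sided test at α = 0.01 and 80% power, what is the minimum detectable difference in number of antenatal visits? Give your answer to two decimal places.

Minimum detectable difference ≈ 0.26 visits

δ = (z_{α/2} + z_β) · √((σ₁²+σ₂²)/n)
  = (2.576 + 0.842) · √(7.22/1273)
  = 3.418 · √0.00567
  = 3.418 · 0.0753
  = 0.2574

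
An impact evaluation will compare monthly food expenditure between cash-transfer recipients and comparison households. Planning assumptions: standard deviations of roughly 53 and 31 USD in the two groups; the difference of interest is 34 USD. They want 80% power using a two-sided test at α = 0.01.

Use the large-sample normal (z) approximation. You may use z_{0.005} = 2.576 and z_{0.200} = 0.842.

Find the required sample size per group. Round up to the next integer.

n = 39 per group

n = (z_{α/2} + z_β)² · (σ₁² + σ₂²) / δ²
  = (2.576 + 0.842)² · (53² + 31² = 3770) / 34²
  = 11.6827 · 3770 / 1156
  = 38.10
Round up → n = 39 per group.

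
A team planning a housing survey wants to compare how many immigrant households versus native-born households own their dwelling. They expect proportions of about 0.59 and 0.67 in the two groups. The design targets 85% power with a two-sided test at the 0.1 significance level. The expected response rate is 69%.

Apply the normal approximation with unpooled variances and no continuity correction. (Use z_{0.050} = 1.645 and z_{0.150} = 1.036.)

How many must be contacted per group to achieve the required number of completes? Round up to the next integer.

n = 754 per group

n = (z_{α/2} + z_β)² · [p₁(1−p₁) + p₂(1−p₂)] / (p₁ − p₂)²
  = (1.645 + 1.036)² · (0.59·0.41 + 0.67·0.33) / (-0.08)²
  = (2.681)² · (0.2419 + 0.2211) / 0.0064
  = 7.1878 · 0.4630 / 0.0064
  = 519.99
Adjust for 69% response: 519.99 / 0.69 = 753.61.
Round up → n = 754 per group.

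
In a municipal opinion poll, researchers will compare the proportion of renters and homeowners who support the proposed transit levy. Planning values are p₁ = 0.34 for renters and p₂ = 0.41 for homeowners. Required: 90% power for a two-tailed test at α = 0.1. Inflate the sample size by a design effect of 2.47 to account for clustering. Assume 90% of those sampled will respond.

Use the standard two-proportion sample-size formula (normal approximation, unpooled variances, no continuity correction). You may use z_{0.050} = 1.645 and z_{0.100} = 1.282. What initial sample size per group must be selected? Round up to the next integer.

n = 2238 per group

n = (z_{α/2} + z_β)² · [p₁(1−p₁) + p₂(1−p₂)] / (p₁ − p₂)²
  = (1.645 + 1.282)² · (0.34·0.66 + 0.41·0.59) / (-0.07)²
  = (2.927)² · (0.2244 + 0.2419) / 0.0049
  = 8.5673 · 0.4663 / 0.0049
  = 815.30
Design effect: 2.47 × 815.30 = 2013.78.
Adjust for 90% response: 2013.78 / 0.90 = 2237.53.
Round up → n = 2238 per group.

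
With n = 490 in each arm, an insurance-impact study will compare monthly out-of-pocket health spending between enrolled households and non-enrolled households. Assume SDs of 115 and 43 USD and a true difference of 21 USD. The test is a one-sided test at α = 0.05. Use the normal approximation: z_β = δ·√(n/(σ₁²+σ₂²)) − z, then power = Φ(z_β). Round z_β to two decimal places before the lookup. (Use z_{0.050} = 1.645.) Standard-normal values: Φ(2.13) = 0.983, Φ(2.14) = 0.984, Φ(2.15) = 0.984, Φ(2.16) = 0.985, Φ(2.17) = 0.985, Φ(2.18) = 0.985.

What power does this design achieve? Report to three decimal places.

z_β = δ·√(n/(σ₁²+σ₂²)) − z_α
    = 21 · √(490/15074) − 1.645
    = 21 · 0.18030 − 1.645
    = 3.7862 − 1.645 = 2.1412 → 2.14
Power = Φ(2.14) = 0.984.

Power ≈ 0.984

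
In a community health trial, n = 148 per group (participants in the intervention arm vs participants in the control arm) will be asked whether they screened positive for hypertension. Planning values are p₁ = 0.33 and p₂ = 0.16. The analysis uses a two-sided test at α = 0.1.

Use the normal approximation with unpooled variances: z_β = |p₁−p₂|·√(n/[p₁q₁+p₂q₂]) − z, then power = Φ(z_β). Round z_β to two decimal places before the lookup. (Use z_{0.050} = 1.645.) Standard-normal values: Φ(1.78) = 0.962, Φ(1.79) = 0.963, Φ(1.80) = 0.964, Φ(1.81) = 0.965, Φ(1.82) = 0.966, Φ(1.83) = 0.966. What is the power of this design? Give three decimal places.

z_β = |p₁−p₂|·√(n/[p₁q₁+p₂q₂]) − z_{α/2}
    = 0.17 · √(148/0.3555) − 1.645
    = 0.17 · 20.4038 − 1.645
    = 3.4686 − 1.645 = 1.8236 → 1.82
Power = Φ(1.82) = 0.966.

Power ≈ 0.966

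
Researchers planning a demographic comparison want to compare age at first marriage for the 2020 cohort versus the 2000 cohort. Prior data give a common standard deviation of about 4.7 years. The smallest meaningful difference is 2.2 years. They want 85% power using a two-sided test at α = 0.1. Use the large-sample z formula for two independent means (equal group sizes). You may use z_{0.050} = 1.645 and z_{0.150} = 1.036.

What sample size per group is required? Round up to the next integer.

n = 66 per group

n = (z_{α/2} + z_β)² · (σ₁² + σ₂²) / δ²
  = (1.645 + 1.036)² · (2·4.7² = 44.18) / 2.2²
  = 7.1878 · 44.18 / 4.84
  = 65.61
Round up → n = 66 per group.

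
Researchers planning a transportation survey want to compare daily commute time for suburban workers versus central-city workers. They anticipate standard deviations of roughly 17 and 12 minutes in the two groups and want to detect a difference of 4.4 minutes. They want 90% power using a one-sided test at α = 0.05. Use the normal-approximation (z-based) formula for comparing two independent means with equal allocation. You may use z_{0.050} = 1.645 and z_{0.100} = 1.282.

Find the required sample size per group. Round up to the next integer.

n = 192 per group

n = (z_α + z_β)² · (σ₁² + σ₂²) / δ²
  = (1.645 + 1.282)² · (17² + 12² = 433) / 4.4²
  = 8.5673 · 433 / 19.36
  = 191.61
Round up → n = 192 per group.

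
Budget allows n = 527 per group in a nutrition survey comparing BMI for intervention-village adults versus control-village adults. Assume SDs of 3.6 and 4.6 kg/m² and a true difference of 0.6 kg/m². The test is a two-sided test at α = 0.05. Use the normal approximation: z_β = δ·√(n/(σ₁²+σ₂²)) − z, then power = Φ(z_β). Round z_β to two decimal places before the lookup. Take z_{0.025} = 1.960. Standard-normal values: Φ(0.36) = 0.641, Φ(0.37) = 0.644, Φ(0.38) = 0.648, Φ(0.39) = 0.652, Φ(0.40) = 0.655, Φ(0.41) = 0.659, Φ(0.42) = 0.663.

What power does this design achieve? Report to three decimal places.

Power ≈ 0.655

z_β = δ·√(n/(σ₁²+σ₂²)) − z_{α/2}
    = 0.6 · √(527/34.12) − 1.960
    = 0.6 · 3.93007 − 1.960
    = 2.3580 − 1.960 = 0.3980 → 0.40
Power = Φ(0.40) = 0.655.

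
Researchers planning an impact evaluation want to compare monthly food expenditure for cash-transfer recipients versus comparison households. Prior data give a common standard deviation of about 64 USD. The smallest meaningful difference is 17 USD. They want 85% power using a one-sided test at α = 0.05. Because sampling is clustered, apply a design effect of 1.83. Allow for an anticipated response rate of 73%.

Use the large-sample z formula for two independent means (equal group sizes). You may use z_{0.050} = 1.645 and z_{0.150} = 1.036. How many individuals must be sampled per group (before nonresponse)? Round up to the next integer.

n = 511 per group

n = (z_α + z_β)² · (σ₁² + σ₂²) / δ²
  = (1.645 + 1.036)² · (2·64² = 8192) / 17²
  = 7.1878 · 8192 / 289
  = 203.74
Design effect: 1.83 × 203.74 = 372.85.
Adjust for 73% response: 372.85 / 0.73 = 510.76.
Round up → n = 511 per group.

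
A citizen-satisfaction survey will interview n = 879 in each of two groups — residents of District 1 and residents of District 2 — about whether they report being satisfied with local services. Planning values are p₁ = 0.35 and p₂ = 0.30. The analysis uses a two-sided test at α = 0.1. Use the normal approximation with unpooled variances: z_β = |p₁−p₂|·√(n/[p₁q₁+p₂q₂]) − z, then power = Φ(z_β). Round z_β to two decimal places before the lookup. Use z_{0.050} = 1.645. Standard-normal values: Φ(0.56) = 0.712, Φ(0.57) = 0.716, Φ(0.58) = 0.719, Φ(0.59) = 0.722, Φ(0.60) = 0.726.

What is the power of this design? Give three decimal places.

Power ≈ 0.726

z_β = |p₁−p₂|·√(n/[p₁q₁+p₂q₂]) − z_{α/2}
    = 0.05 · √(879/0.4375) − 1.645
    = 0.05 · 44.8235 − 1.645
    = 2.2412 − 1.645 = 0.5962 → 0.60
Power = Φ(0.60) = 0.726.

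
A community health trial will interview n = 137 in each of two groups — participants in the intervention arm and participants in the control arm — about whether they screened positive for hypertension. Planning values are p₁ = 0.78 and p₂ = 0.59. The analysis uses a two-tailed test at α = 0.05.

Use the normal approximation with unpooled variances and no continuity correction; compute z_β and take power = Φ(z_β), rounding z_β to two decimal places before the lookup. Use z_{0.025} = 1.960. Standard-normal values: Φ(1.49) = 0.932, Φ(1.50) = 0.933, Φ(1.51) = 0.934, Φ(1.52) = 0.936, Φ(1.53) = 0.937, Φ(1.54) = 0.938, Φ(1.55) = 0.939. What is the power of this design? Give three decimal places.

Power ≈ 0.933

z_β = |p₁−p₂|·√(n/[p₁q₁+p₂q₂]) − z_{α/2}
    = 0.19 · √(137/0.4135) − 1.960
    = 0.19 · 18.2021 − 1.960
    = 3.4584 − 1.960 = 1.4984 → 1.50
Power = Φ(1.50) = 0.933.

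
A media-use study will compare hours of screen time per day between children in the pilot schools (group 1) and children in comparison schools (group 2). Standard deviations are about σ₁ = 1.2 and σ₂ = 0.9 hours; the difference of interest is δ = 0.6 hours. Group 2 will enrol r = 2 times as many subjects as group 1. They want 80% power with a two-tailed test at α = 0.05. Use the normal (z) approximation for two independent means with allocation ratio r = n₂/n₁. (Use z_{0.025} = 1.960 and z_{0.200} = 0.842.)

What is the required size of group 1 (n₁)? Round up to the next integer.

n₁ = 41

n₁ = (z_{α/2} + z_β)² · (σ₁² + σ₂²/r) / δ²
   = (1.960 + 0.842)² · (1.2² + 0.9²/2) / 0.6²
   = 7.8512 · (1.44 + 0.405) / 0.36
   = 7.8512 · 1.845 / 0.36
   = 40.24
Round up → n₁ = 41; n₂ = r·n₁ = 2 × 41 = 82.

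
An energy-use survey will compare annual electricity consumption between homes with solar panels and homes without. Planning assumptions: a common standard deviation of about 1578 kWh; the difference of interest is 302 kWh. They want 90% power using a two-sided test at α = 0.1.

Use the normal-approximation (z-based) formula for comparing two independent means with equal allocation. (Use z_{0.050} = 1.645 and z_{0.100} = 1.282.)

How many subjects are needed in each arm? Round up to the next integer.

n = (z_{α/2} + z_β)² · (σ₁² + σ₂²) / δ²
  = (1.645 + 1.282)² · (2·1578² = 4980168) / 302²
  = 8.5673 · 4980168 / 91204
  = 467.82
Round up → n = 468 per group.

n = 468 per group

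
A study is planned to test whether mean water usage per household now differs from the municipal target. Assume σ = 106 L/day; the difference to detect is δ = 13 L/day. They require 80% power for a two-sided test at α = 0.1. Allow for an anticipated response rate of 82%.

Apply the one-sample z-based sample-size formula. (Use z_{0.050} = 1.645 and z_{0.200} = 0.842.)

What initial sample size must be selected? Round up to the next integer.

n = 502

n = (z_{α/2} + z_β)² · σ² / δ²
  = (1.645 + 0.842)² · 106² / 13²
  = 6.1852 · 11236 / 169
  = 411.22
Adjust for 82% response: 411.22 / 0.82 = 501.49.
Round up → n = 502.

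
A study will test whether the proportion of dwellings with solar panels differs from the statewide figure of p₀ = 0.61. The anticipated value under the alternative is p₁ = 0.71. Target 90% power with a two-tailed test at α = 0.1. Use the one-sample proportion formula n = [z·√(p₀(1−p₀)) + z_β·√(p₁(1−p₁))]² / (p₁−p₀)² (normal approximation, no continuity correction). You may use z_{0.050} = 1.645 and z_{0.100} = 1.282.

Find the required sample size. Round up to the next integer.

n = 192

n = [z_{α/2}·√(p₀q₀) + z_β·√(p₁q₁)]² / (p₁ − p₀)²
  = [1.645·√(0.61·0.39) + 1.282·√(0.71·0.29)]² / (0.10)²
  = [1.645·0.4877 + 1.282·0.4538]² / 0.0100
  = [1.3841]² / 0.0100
  = 191.57
Round up → n = 192.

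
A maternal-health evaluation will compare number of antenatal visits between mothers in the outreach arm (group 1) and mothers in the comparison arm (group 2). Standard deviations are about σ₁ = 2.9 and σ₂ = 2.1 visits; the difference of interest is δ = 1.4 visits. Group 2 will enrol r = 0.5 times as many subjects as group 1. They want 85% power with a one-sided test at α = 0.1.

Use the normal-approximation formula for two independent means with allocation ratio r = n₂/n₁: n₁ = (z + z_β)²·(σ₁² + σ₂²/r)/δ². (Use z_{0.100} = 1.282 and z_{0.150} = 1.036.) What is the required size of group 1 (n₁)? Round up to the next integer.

n₁ = (z_α + z_β)² · (σ₁² + σ₂²/r) / δ²
   = (1.282 + 1.036)² · (2.9² + 2.1²/0.5) / 1.4²
   = 5.3731 · (8.41 + 8.82) / 1.96
   = 5.3731 · 17.23 / 1.96
   = 47.23
Round up → n₁ = 48; n₂ = r·n₁ = 0.5 × 48 = 24.

n₁ = 48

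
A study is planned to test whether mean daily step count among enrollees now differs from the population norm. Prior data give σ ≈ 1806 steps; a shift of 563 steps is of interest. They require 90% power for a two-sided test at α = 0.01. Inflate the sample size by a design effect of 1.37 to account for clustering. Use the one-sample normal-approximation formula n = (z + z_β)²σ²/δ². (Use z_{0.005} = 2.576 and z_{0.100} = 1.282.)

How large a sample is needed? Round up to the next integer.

n = 210

n = (z_{α/2} + z_β)² · σ² / δ²
  = (2.576 + 1.282)² · 1806² / 563²
  = 14.8842 · 3261636 / 316969
  = 153.16
Design effect: 1.37 × 153.16 = 209.83.
Round up → n = 210.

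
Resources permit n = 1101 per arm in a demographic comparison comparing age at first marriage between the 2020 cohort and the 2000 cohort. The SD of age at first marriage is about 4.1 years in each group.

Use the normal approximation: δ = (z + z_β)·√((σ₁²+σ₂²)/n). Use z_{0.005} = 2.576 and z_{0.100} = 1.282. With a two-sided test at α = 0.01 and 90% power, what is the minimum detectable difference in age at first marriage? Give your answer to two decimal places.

δ = (z_{α/2} + z_β) · √((σ₁²+σ₂²)/n)
  = (2.576 + 1.282) · √(33.62/1101)
  = 3.858 · √0.03054
  = 3.858 · 0.1747
  = 0.6742

Minimum detectable difference ≈ 0.67 years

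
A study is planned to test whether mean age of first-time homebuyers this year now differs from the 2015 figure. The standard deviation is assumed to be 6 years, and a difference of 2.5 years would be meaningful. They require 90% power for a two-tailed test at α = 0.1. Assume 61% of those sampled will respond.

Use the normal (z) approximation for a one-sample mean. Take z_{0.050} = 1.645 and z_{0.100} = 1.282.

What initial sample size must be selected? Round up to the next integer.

n = 81

n = (z_{α/2} + z_β)² · σ² / δ²
  = (1.645 + 1.282)² · 6² / 2.5²
  = 8.5673 · 36 / 6.25
  = 49.35
Adjust for 61% response: 49.35 / 0.61 = 80.90.
Round up → n = 81.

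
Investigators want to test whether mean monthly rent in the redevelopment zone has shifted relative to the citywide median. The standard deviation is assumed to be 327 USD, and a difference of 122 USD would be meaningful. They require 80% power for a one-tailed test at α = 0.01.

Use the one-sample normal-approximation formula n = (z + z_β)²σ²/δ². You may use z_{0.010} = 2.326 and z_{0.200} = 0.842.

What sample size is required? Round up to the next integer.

n = 73

n = (z_α + z_β)² · σ² / δ²
  = (2.326 + 0.842)² · 327² / 122²
  = 10.0362 · 106929 / 14884
  = 72.10
Round up → n = 73.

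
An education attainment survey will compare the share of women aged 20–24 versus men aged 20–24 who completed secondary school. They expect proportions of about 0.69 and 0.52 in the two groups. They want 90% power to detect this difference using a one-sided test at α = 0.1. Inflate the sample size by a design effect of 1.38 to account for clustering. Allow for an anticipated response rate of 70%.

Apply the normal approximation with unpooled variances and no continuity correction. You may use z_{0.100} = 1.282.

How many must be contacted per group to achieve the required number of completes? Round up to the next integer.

n = 208 per group

n = (z_α + z_β)² · [p₁(1−p₁) + p₂(1−p₂)] / (p₁ − p₂)²
  = (1.282 + 1.282)² · (0.69·0.31 + 0.52·0.48) / (0.17)²
  = (2.564)² · (0.2139 + 0.2496) / 0.0289
  = 6.5741 · 0.4635 / 0.0289
  = 105.44
Design effect: 1.38 × 105.44 = 145.50.
Adjust for 70% response: 145.50 / 0.70 = 207.86.
Round up → n = 208 per group.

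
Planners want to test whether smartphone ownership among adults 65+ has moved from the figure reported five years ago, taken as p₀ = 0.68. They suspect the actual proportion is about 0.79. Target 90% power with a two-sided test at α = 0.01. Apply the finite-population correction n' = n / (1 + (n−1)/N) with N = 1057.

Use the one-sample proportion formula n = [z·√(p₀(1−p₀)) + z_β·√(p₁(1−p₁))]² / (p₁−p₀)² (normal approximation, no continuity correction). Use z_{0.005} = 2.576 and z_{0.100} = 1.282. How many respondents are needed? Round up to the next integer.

n = [z_{α/2}·√(p₀q₀) + z_β·√(p₁q₁)]² / (p₁ − p₀)²
  = [2.576·√(0.68·0.32) + 1.282·√(0.79·0.21)]² / (0.11)²
  = [2.576·0.4665 + 1.282·0.4073]² / 0.0121
  = [1.7238]² / 0.0121
  = 245.58
Finite-population correction (N = 1057): 245.58 / (1 + (245.58 − 1)/1057) = 199.43.
Round up → n = 200.

n = 200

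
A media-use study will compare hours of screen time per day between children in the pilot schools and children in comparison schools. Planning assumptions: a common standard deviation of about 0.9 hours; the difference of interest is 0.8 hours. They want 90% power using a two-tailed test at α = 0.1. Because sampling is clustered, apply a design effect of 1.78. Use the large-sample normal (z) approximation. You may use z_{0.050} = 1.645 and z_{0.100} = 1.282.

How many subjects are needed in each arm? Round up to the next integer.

n = (z_{α/2} + z_β)² · (σ₁² + σ₂²) / δ²
  = (1.645 + 1.282)² · (2·0.9² = 1.62) / 0.8²
  = 8.5673 · 1.62 / 0.64
  = 21.69
Design effect: 1.78 × 21.69 = 38.60.
Round up → n = 39 per group.

n = 39 per group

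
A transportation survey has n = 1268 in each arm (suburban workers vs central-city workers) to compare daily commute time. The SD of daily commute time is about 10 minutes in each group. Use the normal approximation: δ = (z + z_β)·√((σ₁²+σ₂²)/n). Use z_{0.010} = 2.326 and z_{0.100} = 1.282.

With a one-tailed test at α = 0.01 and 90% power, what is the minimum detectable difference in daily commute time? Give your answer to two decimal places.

δ = (z_α + z_β) · √((σ₁²+σ₂²)/n)
  = (2.326 + 1.282) · √(200/1268)
  = 3.608 · √0.15773
  = 3.608 · 0.3972
  = 1.4329

Minimum detectable difference ≈ 1.43 minutes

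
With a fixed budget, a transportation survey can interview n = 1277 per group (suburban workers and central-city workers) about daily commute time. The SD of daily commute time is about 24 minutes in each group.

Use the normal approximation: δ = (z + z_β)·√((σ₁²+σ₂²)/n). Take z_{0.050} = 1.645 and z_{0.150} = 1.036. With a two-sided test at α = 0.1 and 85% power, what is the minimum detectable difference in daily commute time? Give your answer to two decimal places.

δ = (z_{α/2} + z_β) · √((σ₁²+σ₂²)/n)
  = (1.645 + 1.036) · √(1152/1277)
  = 2.681 · √0.90211
  = 2.681 · 0.9498
  = 2.5464

Minimum detectable difference ≈ 2.55 minutes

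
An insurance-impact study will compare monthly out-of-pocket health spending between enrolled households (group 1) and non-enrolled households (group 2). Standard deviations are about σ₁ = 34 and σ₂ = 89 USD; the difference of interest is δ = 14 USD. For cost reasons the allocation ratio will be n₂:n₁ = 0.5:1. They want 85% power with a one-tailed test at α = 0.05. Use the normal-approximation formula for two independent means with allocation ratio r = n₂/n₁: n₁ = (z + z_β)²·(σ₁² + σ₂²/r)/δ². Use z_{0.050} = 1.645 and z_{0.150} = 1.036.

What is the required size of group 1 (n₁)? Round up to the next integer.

n₁ = 624

n₁ = (z_α + z_β)² · (σ₁² + σ₂²/r) / δ²
   = (1.645 + 1.036)² · (34² + 89²/0.5) / 14²
   = 7.1878 · (1156 + 15842) / 196
   = 7.1878 · 16998 / 196
   = 623.35
Round up → n₁ = 624; n₂ = r·n₁ = 0.5 × 624 = 312.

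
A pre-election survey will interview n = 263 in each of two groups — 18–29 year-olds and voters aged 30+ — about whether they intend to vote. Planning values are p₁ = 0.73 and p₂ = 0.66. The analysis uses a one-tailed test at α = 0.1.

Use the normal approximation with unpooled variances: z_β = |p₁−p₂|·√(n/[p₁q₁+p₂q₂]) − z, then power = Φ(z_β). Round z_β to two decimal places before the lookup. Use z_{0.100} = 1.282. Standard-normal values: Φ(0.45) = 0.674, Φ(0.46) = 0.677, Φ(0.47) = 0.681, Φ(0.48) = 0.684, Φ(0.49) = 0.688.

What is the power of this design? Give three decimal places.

Power ≈ 0.681

z_β = |p₁−p₂|·√(n/[p₁q₁+p₂q₂]) − z_α
    = 0.07 · √(263/0.4215) − 1.282
    = 0.07 · 24.9792 − 1.282
    = 1.7485 − 1.282 = 0.4665 → 0.47
Power = Φ(0.47) = 0.681.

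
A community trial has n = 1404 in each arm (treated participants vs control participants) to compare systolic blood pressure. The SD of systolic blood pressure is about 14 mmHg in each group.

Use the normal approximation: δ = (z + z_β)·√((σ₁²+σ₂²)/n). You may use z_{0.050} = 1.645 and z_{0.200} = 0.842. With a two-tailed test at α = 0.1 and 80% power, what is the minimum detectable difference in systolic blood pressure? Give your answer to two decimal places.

Minimum detectable difference ≈ 1.31 mmHg

δ = (z_{α/2} + z_β) · √((σ₁²+σ₂²)/n)
  = (1.645 + 0.842) · √(392/1404)
  = 2.487 · √0.2792
  = 2.487 · 0.5284
  = 1.3141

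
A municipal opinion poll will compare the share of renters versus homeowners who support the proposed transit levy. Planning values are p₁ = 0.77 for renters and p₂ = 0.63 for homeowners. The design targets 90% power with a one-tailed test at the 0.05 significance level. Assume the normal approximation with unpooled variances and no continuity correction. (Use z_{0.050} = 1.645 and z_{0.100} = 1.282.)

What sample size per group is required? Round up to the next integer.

n = 180 per group

n = (z_α + z_β)² · [p₁(1−p₁) + p₂(1−p₂)] / (p₁ − p₂)²
  = (1.645 + 1.282)² · (0.77·0.23 + 0.63·0.37) / (0.14)²
  = (2.927)² · (0.1771 + 0.2331) / 0.0196
  = 8.5673 · 0.4102 / 0.0196
  = 179.30
Round up → n = 180 per group.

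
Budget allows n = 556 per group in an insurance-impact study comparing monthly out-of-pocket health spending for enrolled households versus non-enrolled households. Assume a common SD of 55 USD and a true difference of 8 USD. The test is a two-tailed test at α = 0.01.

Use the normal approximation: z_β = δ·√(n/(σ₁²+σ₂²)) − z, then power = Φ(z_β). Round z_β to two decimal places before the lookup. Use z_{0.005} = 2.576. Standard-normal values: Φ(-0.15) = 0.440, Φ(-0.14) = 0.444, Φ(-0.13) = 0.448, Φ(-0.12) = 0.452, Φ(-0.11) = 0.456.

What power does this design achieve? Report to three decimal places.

Power ≈ 0.440

z_β = δ·√(n/(σ₁²+σ₂²)) − z_{α/2}
    = 8 · √(556/6050) − 2.576
    = 8 · 0.30315 − 2.576
    = 2.4252 − 2.576 = -0.1508 → -0.15
Power = Φ(-0.15) = 0.440.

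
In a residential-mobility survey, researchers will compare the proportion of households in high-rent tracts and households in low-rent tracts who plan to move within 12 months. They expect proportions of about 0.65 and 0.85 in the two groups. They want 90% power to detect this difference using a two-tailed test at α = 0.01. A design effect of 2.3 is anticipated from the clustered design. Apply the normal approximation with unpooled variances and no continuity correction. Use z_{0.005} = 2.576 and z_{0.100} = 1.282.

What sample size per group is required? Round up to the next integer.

n = (z_{α/2} + z_β)² · [p₁(1−p₁) + p₂(1−p₂)] / (p₁ − p₂)²
  = (2.576 + 1.282)² · (0.65·0.35 + 0.85·0.15) / (-0.20)²
  = (3.858)² · (0.2275 + 0.1275) / 0.0400
  = 14.8842 · 0.3550 / 0.0400
  = 132.10
Design effect: 2.3 × 132.10 = 303.82.
Round up → n = 304 per group.

n = 304 per group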